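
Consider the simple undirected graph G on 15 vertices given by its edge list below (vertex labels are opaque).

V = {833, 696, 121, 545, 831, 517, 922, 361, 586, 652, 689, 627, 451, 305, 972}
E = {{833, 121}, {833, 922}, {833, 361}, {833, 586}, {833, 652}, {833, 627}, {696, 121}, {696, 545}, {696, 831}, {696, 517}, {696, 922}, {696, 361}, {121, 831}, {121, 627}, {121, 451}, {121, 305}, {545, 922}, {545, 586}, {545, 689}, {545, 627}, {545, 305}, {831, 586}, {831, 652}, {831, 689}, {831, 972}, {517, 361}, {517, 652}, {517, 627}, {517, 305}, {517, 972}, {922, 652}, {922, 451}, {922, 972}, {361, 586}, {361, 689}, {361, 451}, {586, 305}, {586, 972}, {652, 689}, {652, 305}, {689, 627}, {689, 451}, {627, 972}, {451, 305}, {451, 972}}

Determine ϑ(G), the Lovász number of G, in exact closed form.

5

deg(545) = 6; N(545) = {696, 922, 586, 689, 627, 305}.
N(305) = {121, 545, 517, 586, 652, 451}, |N(305)| = 6.
deg(361) = 6; N(361) = {833, 696, 517, 586, 689, 451}.
N(833) = {121, 922, 361, 586, 652, 627}, |N(833)| = 6.
deg(v) = 6 for all v (|V|=15); Kneser-type, 2-subsets of [6].
Distinct eigenvalues (to 4 d.p.): [6.0, 1.0, -3.0].
Lovász (edge-transitive): ϑ = −15·(-3)/((6)−(-3)) = 5.
≈ 5.0000 (to 4 d.p.).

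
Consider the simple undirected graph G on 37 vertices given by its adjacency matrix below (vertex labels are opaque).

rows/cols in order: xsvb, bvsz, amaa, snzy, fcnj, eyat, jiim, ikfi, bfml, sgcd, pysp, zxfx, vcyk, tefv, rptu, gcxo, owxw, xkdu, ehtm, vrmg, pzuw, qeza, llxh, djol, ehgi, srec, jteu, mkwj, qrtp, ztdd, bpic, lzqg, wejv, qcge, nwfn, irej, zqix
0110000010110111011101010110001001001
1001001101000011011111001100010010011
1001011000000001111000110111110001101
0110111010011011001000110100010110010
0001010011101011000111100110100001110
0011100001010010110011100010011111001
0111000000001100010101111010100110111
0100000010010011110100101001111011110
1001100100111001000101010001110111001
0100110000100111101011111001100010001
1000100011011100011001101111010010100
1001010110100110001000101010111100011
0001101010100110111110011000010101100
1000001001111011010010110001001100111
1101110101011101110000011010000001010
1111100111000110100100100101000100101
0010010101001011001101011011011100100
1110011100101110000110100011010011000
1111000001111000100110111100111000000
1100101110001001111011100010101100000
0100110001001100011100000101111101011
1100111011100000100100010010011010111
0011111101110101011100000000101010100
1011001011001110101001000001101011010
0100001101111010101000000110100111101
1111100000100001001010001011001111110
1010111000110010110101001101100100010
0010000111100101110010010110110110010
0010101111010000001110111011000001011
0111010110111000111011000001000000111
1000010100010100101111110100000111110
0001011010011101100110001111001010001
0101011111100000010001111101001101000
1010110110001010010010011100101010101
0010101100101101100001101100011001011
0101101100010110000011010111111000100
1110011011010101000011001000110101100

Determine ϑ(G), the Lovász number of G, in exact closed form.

sqrt(37)

Vertex snzy has 18 neighbors: bvsz, amaa, fcnj, eyat, jiim, bfml, zxfx, vcyk, rptu, gcxo, ehtm, llxh, djol, srec, ztdd, lzqg, wejv, irej.
deg(jteu) = 18; N(jteu) = {xsvb, amaa, fcnj, eyat, jiim, pysp, zxfx, rptu, owxw, xkdu, vrmg, qeza, ehgi, srec, mkwj, qrtp, lzqg, irej}.
deg(pysp) = 18; N(pysp) = {xsvb, fcnj, bfml, sgcd, zxfx, vcyk, tefv, xkdu, ehtm, qeza, llxh, ehgi, srec, jteu, mkwj, ztdd, wejv, nwfn}.
deg(pzuw) = 18; N(pzuw) = {bvsz, fcnj, eyat, sgcd, vcyk, tefv, xkdu, ehtm, vrmg, srec, mkwj, qrtp, ztdd, bpic, lzqg, qcge, irej, zqix}.
37-vertex 18-regular graph: SR(37,18,8,9) — a Paley graph.
spec(A) ≈ [18.0, 2.541, -3.541] (distinct, 3 d.p.).
λ_max=18, λ_min=-sqrt(37)/2 - 1/2; ϑ = −37·λ_min/(λ_max−λ_min) = sqrt(37).
ϑ(G) ≈ 6.082763.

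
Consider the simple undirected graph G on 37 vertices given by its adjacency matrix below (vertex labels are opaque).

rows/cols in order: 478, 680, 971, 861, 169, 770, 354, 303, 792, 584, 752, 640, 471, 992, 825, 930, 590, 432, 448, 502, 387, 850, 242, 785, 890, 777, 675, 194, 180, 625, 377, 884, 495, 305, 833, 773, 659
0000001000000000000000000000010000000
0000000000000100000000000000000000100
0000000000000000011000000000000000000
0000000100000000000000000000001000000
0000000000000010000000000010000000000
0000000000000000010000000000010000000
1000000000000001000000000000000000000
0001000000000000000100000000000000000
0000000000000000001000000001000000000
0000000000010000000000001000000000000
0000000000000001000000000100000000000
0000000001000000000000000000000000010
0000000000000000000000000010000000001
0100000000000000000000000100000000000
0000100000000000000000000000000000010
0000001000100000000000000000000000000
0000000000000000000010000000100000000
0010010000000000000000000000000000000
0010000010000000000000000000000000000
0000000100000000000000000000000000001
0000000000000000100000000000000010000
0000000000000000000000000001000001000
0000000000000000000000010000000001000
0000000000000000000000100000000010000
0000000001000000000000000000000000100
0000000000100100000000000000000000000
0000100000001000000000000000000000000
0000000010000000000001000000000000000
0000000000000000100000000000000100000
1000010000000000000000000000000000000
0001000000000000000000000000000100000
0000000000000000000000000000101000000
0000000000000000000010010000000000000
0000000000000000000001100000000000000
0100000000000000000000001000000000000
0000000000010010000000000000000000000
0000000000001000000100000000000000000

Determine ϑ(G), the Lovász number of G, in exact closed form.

deg(777) = 2; N(777) = {752, 992}.
deg(675) = 2; N(675) = {169, 471}.
Vertex 387 has 2 neighbors: 590, 495.
N(180) = {590, 884}, |N(180)| = 2.
Regular of degree 2 on 37 vertices: connected 2-regular on 37 ⇒ C_{37}.
A has 19 distinct eigenvalues ≈ [2.0, 1.9712, 1.8858, 1.746, 1.5561, 1.3213, 1.0486, 0.7457, 0.4214, 0.0849, -0.254, -0.5856, -0.9004, -1.1893, -1.4439, -1.657, -1.8225, -1.9355, -1.9928].
λ_max=2, λ_min=-2*cos(pi/37); ϑ = −37·λ_min/(λ_max−λ_min) = 37*cos(pi/37)/(cos(pi/37) + 1).
≈ 18.466616637 (to 9 d.p.).
α=18, χ(Ḡ)=19; ϑ=37*cos(pi/37)/(cos(pi/37) + 1) lies between (both strict).

37*cos(pi/37)/(cos(pi/37) + 1)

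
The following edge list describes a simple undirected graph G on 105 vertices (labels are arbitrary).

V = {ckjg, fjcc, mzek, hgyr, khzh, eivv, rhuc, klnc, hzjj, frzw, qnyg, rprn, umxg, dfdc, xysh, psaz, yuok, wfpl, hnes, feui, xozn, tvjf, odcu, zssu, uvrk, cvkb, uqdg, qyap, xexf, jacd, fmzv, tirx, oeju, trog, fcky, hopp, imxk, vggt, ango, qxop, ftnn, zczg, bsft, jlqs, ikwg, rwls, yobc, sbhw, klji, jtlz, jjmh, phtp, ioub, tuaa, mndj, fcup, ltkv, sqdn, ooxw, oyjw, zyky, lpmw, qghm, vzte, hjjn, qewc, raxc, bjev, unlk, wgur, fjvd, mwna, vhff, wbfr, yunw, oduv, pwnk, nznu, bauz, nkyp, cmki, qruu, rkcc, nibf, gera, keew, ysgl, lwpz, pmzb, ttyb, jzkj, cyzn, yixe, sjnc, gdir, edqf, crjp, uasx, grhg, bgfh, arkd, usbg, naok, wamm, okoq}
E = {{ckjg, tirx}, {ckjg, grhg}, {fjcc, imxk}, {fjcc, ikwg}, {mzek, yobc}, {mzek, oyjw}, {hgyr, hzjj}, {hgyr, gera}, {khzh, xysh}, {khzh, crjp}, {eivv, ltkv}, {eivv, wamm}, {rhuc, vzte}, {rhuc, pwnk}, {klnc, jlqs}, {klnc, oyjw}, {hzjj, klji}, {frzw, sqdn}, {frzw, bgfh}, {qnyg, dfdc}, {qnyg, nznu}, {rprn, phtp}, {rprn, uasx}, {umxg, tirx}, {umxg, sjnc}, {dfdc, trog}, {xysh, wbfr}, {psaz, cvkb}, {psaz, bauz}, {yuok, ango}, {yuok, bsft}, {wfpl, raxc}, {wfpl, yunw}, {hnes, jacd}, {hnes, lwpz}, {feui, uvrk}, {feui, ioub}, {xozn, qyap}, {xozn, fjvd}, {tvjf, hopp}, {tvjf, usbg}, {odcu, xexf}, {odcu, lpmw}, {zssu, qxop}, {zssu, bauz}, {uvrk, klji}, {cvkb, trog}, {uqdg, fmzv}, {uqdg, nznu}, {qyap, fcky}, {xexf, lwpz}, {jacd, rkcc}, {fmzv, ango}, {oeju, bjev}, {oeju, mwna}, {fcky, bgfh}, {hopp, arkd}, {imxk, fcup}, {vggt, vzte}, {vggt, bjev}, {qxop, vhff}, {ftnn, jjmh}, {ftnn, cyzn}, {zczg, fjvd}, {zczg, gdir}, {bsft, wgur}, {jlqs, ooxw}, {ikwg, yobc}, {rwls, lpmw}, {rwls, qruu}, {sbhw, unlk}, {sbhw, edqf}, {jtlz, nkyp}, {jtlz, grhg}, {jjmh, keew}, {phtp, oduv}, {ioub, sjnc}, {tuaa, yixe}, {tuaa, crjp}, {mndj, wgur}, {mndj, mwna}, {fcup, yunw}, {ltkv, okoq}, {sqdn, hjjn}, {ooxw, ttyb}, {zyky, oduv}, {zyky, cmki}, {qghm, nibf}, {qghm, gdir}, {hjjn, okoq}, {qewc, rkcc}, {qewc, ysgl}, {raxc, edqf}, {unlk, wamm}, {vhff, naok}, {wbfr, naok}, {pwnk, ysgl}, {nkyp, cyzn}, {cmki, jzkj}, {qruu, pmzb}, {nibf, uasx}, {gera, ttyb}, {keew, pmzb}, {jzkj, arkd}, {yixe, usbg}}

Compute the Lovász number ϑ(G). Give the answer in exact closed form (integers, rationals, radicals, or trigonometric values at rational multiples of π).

deg(odcu) = 2; N(odcu) = {xexf, lpmw}.
deg(rkcc) = 2; N(rkcc) = {jacd, qewc}.
N(oduv) = {phtp, zyky}, |N(oduv)| = 2.
N(tuaa) = {yixe, crjp}, |N(tuaa)| = 2.
105-vertex 2-regular graph: a single 105-cycle (edge-transitive).
A has 53 distinct eigenvalues ≈ [2.0, 1.9964, 1.9857, 1.9679, 1.943, 1.9111, 1.8725, 1.8271, 1.7752, 1.7169, 1.6525, 1.5821, 1.5061, 1.4248, 1.3383, 1.247, 1.1512, 1.0514, 0.9477, 0.8407, 0.7307, 0.618, 0.5032, 0.3865, 0.2685, 0.1495, 0.0299, -0.0897, -0.2091, -0.3276, -0.445, -0.5609, -0.6747, -0.7861, -0.8946, -1.0, -1.1018, -1.1996, -1.2932, -1.3821, -1.4661, -1.5448, -1.618, -1.6854, -1.7468, -1.8019, -1.8506, -1.8927, -1.9279, -1.9563, -1.9777, -1.9919, -1.9991].
λ_max=2, λ_min=-2*cos(pi/105); ϑ = −105·λ_min/(λ_max−λ_min) = 105*cos(pi/105)/(cos(pi/105) + 1).
≈ 52.48824872 (to 8 d.p.).
Sandwich: α(G)=52 ≤ ϑ(G)=105*cos(pi/105)/(cos(pi/105) + 1) ≤ χ(Ḡ)=53 (both strict).

105*cos(pi/105)/(cos(pi/105) + 1)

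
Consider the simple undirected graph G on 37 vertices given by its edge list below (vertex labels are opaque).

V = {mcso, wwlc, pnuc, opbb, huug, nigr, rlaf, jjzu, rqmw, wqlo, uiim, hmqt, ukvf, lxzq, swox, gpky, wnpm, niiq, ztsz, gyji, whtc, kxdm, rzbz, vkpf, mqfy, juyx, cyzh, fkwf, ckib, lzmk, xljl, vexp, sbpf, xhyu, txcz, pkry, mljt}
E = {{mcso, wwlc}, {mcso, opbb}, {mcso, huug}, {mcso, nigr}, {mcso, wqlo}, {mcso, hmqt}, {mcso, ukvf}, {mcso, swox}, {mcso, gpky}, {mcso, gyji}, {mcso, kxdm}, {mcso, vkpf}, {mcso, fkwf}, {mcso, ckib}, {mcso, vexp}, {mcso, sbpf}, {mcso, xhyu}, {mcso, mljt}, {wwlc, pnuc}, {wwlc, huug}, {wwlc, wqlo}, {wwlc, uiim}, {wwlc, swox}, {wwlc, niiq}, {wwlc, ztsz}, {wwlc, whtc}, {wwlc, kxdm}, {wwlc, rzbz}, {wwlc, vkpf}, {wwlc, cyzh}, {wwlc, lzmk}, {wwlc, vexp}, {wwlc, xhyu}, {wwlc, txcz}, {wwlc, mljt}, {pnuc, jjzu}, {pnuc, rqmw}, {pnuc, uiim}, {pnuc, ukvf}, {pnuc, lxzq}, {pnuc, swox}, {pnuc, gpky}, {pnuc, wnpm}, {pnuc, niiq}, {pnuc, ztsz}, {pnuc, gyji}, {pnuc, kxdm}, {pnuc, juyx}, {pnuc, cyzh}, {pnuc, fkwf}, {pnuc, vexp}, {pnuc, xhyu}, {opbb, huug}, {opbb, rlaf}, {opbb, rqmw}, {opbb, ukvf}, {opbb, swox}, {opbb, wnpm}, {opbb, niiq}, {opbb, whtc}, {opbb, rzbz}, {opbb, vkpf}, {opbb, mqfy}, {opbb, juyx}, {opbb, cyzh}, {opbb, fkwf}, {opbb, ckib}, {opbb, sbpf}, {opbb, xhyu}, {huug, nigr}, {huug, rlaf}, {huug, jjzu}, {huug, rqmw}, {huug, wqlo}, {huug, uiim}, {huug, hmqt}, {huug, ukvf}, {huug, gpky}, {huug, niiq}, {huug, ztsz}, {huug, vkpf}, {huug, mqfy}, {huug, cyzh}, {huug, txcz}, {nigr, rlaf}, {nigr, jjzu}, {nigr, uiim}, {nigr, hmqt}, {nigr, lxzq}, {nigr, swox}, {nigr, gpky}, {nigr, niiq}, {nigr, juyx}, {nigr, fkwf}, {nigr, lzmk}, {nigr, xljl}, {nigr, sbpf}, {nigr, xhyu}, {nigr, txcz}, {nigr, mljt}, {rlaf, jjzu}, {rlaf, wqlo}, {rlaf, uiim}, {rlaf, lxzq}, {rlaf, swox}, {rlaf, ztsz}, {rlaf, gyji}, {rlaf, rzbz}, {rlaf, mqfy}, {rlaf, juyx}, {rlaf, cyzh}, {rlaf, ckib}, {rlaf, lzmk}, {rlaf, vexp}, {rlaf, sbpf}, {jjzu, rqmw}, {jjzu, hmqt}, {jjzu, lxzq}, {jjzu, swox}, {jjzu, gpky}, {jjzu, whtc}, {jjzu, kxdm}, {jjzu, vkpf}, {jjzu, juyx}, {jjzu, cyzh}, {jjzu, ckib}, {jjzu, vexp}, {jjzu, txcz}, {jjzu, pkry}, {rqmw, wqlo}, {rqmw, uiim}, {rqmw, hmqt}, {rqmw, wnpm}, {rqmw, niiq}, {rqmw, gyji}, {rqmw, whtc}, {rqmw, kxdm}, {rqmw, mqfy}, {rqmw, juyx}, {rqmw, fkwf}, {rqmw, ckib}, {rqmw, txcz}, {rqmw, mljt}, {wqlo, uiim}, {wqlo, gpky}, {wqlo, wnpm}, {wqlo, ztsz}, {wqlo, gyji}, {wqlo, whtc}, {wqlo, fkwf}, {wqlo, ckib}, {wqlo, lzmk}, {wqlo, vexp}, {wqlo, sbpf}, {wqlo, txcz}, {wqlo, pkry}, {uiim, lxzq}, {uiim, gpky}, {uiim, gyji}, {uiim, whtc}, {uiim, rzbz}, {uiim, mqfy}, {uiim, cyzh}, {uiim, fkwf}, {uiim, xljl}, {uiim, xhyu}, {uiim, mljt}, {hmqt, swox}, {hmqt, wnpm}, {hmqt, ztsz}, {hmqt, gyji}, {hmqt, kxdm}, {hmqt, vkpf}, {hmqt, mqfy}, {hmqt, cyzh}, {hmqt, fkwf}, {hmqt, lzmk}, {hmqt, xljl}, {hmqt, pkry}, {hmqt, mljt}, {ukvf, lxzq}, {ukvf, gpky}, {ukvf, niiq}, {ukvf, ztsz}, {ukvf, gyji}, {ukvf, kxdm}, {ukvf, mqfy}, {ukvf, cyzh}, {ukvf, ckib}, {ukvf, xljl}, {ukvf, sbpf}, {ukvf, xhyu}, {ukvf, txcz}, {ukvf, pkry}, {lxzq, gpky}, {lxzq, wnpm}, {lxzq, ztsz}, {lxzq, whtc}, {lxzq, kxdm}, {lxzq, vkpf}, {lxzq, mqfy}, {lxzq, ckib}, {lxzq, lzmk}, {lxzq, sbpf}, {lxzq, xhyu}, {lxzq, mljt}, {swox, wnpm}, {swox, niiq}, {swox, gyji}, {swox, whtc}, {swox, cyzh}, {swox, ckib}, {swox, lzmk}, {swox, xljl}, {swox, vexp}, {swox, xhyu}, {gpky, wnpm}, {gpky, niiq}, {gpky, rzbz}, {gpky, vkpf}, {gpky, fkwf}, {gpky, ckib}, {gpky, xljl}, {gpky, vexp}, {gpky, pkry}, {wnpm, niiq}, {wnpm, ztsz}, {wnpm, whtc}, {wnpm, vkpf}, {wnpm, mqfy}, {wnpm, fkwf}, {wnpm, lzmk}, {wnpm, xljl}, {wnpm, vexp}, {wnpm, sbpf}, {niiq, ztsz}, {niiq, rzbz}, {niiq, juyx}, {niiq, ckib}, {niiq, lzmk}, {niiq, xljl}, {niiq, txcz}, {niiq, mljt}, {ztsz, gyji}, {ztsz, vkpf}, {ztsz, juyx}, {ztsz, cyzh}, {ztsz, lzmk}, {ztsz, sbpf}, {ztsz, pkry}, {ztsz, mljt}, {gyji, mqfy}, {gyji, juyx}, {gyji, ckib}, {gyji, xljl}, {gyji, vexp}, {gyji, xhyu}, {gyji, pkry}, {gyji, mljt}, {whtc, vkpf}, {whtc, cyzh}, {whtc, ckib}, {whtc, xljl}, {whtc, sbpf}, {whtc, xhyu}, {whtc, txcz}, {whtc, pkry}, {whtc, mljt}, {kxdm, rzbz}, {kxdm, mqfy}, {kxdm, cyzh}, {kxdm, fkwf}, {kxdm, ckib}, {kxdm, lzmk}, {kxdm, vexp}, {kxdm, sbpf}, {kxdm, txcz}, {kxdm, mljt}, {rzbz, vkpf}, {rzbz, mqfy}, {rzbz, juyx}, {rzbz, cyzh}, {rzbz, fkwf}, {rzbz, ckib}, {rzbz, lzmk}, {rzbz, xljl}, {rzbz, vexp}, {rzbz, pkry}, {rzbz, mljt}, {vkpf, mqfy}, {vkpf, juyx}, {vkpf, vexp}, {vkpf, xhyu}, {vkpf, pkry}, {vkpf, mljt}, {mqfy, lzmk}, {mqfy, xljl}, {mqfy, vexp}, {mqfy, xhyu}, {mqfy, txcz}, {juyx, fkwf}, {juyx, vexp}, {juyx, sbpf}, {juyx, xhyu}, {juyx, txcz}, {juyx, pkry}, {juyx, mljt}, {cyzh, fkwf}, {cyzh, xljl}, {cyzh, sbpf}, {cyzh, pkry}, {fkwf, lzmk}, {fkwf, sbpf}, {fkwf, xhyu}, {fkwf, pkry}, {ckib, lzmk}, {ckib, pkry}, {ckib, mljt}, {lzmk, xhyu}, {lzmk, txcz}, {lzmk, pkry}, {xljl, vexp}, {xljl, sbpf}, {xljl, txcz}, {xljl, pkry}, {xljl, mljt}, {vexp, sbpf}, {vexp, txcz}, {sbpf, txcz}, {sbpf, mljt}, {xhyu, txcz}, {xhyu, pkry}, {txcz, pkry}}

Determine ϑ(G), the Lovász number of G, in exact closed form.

Vertex huug has 18 neighbors: mcso, wwlc, opbb, nigr, rlaf, jjzu, rqmw, wqlo, uiim, hmqt, ukvf, gpky, niiq, ztsz, vkpf, mqfy, cyzh, txcz.
deg(nigr) = 18; N(nigr) = {mcso, huug, rlaf, jjzu, uiim, hmqt, lxzq, swox, gpky, niiq, juyx, fkwf, lzmk, xljl, sbpf, xhyu, txcz, mljt}.
Vertex opbb has 18 neighbors: mcso, huug, rlaf, rqmw, ukvf, swox, wnpm, niiq, whtc, rzbz, vkpf, mqfy, juyx, cyzh, fkwf, ckib, sbpf, xhyu.
Vertex fkwf has 18 neighbors: mcso, pnuc, opbb, nigr, rqmw, wqlo, uiim, hmqt, gpky, wnpm, kxdm, rzbz, juyx, cyzh, lzmk, sbpf, xhyu, pkry.
18-regular, N=37; strongly regular (37,18,8,9).
A has 3 distinct eigenvalues ≈ [18.0, 2.541, -3.541].
Lovász: ϑ = −37(-sqrt(37)/2 - 1/2)/(18+-(-sqrt(37)/2 - 1/2)) = sqrt(37).
Numerically 6.0828.

sqrt(37)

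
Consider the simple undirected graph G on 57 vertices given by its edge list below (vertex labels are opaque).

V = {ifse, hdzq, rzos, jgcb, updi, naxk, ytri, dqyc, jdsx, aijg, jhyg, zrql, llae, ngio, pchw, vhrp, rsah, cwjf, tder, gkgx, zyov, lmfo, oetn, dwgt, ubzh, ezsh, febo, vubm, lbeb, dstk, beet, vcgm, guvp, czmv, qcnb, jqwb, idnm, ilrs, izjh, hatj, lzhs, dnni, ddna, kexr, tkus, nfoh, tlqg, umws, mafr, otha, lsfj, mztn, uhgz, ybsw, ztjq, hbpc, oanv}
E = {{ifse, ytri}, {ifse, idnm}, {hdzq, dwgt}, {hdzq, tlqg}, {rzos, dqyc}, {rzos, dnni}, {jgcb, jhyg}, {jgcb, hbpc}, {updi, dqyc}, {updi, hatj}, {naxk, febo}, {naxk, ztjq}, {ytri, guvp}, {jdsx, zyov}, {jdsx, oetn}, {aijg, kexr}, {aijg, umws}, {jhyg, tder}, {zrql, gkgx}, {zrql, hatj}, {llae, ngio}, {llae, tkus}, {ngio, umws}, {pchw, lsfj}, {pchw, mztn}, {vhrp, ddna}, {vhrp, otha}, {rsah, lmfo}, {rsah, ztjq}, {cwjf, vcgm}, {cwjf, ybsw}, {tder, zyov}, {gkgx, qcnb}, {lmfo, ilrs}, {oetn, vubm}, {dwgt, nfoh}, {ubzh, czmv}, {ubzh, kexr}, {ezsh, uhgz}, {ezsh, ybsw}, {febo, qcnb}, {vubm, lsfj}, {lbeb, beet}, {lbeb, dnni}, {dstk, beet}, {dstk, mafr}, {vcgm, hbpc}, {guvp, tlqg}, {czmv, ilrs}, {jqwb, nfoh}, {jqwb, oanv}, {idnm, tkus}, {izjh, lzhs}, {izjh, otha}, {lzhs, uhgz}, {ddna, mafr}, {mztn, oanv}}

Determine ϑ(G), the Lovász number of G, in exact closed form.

57*cos(pi/57)/(cos(pi/57) + 1)

Vertex umws has 2 neighbors: aijg, ngio.
N(oanv) = {jqwb, mztn}, |N(oanv)| = 2.
N(llae) = {ngio, tkus}, |N(llae)| = 2.
deg(dqyc) = 2; N(dqyc) = {rzos, updi}.
Every vertex has degree 2 (N=57); a single 57-cycle (edge-transitive).
The 29 distinct eigenvalues: [2.0, 1.987861, 1.951593, 1.891634, 1.808714, 1.703839, 1.578281, 1.433565, 1.271447, 1.093896, 0.903067, 0.701275, 0.490971, 0.274707, 0.055109, -0.165159, -0.383421, -0.59703, -0.803391, -1.0, -1.184471, -1.354563, -1.508213, -1.643556, -1.758948, -1.852988, -1.924536, -1.972723, -1.996963].
ϑ = −N·λ_min/(λ_max−λ_min) = −57·(-2*cos(pi/57))/(2−(-2*cos(pi/57))) = 57*cos(pi/57)/(cos(pi/57) + 1).
Numerically 28.4783452.
Check 28 ≤ 57*cos(pi/57)/(cos(pi/57) + 1) ≤ 29: both strict.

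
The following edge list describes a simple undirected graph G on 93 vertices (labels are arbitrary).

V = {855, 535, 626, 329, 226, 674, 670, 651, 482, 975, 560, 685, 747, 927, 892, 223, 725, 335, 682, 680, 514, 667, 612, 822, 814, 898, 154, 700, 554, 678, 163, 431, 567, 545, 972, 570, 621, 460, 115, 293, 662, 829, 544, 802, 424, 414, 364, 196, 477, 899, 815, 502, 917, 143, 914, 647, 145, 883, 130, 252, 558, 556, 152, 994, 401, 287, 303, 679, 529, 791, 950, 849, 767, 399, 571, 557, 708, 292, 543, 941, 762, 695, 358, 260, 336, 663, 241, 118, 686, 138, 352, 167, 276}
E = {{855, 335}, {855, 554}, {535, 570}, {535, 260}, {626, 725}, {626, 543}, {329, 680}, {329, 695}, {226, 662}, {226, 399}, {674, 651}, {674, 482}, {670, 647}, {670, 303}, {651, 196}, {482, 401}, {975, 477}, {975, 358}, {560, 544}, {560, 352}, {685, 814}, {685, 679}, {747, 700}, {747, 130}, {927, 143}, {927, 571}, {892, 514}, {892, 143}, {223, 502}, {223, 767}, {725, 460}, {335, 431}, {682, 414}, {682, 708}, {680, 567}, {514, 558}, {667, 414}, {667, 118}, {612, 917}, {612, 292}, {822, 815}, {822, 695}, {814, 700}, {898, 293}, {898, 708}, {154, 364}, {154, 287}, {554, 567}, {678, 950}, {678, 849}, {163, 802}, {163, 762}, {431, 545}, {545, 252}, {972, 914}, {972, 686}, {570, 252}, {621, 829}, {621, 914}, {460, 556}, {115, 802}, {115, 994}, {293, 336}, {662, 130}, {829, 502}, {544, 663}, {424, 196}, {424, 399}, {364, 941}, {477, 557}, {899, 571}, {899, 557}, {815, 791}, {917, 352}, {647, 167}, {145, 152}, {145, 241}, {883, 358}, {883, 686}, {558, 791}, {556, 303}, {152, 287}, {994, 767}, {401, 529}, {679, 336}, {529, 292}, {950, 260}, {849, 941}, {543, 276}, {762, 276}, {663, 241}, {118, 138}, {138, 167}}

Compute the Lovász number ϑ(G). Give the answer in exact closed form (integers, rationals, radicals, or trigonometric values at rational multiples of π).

93*cos(pi/93)/(cos(pi/93) + 1)

deg(163) = 2; N(163) = {802, 762}.
deg(364) = 2; N(364) = {154, 941}.
Vertex 571 has 2 neighbors: 927, 899.
deg(260) = 2; N(260) = {535, 950}.
Regular of degree 2 on 93 vertices: the odd cycle C_{93}.
A has 47 distinct eigenvalues ≈ [2.0, 1.995, 1.982, 1.959, 1.927, 1.887, 1.838, 1.78, 1.715, 1.642, 1.561, 1.473, 1.378, 1.277, 1.17, 1.058, 0.941, 0.82, 0.695, 0.566, 0.436, 0.303, 0.169, 0.034, -0.101, -0.236, -0.369, -0.501, -0.631, -0.758, -0.881, -1.0, -1.115, -1.224, -1.328, -1.426, -1.518, -1.602, -1.679, -1.749, -1.81, -1.864, -1.908, -1.944, -1.972, -1.99, -1.999].
ϑ = −N·λ_min/(λ_max−λ_min) = −93·(-2*cos(pi/93))/(2−(-2*cos(pi/93))) = 93*cos(pi/93)/(cos(pi/93) + 1).
Numerically 46.48673188.
Lovász sandwich 46 ≤ 93*cos(pi/93)/(cos(pi/93) + 1) ≤ 47: both strict.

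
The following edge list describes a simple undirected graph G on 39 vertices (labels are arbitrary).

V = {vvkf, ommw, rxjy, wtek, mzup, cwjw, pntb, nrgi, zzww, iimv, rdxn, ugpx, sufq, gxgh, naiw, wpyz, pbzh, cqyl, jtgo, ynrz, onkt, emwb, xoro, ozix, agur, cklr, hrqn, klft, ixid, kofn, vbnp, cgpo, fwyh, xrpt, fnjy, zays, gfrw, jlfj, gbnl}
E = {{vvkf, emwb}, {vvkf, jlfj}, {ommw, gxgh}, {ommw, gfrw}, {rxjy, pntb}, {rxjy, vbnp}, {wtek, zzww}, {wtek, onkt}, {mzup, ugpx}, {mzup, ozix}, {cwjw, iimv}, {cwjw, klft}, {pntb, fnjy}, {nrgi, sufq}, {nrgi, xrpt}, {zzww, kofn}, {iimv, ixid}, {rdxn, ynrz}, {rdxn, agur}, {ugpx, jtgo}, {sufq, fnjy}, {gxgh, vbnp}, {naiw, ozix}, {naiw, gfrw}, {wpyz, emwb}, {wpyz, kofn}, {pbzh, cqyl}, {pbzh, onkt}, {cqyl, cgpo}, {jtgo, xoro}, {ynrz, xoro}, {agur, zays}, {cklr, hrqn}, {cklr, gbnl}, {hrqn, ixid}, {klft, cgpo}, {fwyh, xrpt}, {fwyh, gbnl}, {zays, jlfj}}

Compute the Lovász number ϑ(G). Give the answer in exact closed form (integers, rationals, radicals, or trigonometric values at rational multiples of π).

39*cos(pi/39)/(cos(pi/39) + 1)

N(rxjy) = {pntb, vbnp}, |N(rxjy)| = 2.
N(vvkf) = {emwb, jlfj}, |N(vvkf)| = 2.
N(zays) = {agur, jlfj}, |N(zays)| = 2.
Vertex cwjw has 2 neighbors: iimv, klft.
39-vertex 2-regular graph: the odd cycle C_{39}.
spec(A) ≈ [2.0, 1.974, 1.897, 1.771, 1.599, 1.385, 1.136, 0.857, 0.556, 0.241, -0.081, -0.4, -0.709, -1.0, -1.265, -1.497, -1.69, -1.84, -1.942, -1.994] (distinct, 3 d.p.).
−39·(-2*cos(pi/39)) / ((2)−(-2*cos(pi/39))) = 39*cos(pi/39)/(cos(pi/39) + 1) = ϑ(G).
≈ 19.46833 (to 5 d.p.).
19 ≤ 39*cos(pi/39)/(cos(pi/39) + 1) ≤ 20: both strict.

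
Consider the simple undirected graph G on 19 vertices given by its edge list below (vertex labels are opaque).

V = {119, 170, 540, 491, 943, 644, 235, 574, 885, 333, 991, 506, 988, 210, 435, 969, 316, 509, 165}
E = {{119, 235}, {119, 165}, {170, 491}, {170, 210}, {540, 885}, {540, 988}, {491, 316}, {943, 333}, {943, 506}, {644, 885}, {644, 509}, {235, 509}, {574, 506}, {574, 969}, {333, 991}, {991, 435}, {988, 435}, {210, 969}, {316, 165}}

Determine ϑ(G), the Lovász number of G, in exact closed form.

N(316) = {491, 165}, |N(316)| = 2.
deg(119) = 2; N(119) = {235, 165}.
deg(435) = 2; N(435) = {991, 988}.
N(170) = {491, 210}, |N(170)| = 2.
G on 19 vertices is 2-regular; this is C_{19}, the 19-cycle.
The 10 distinct eigenvalues: [2.0, 1.891634, 1.578281, 1.093896, 0.490971, -0.165159, -0.803391, -1.354563, -1.758948, -1.972723].
Lovász: ϑ = −19(-2*cos(pi/19))/(2+-(-1)*2*cos(pi/19)) = 19*cos(pi/19)/(cos(pi/19) + 1).
ϑ(G) ≈ 9.43477137.
Sandwich: α(G)=9 ≤ ϑ(G)=19*cos(pi/19)/(cos(pi/19) + 1) ≤ χ(Ḡ)=10 (both strict).

19*cos(pi/19)/(cos(pi/19) + 1)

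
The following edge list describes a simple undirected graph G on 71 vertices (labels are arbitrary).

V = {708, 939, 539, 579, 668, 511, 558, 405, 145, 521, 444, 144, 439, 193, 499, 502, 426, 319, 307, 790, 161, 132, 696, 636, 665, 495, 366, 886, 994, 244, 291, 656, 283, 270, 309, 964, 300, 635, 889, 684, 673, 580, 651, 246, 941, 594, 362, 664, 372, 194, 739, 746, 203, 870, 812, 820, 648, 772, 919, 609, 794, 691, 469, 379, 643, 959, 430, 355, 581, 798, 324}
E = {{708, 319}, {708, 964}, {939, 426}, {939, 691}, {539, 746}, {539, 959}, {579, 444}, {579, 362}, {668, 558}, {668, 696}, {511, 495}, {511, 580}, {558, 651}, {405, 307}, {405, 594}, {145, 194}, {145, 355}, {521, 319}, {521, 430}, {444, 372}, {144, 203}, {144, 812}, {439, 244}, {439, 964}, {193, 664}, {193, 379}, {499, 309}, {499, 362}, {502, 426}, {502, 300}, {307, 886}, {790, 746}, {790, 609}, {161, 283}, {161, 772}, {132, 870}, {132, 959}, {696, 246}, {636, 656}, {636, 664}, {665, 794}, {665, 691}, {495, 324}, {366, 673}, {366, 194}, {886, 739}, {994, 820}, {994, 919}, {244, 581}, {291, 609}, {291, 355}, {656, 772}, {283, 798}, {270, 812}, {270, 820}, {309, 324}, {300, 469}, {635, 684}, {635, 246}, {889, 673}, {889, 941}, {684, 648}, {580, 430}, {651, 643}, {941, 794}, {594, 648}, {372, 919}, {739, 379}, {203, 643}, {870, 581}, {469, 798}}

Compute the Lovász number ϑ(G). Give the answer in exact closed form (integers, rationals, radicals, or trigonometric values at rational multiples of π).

Vertex 635 has 2 neighbors: 684, 246.
deg(668) = 2; N(668) = {558, 696}.
N(319) = {708, 521}, |N(319)| = 2.
deg(772) = 2; N(772) = {161, 656}.
2-regular, N=71; a single 71-cycle (edge-transitive).
spec(A) ≈ [2.0, 1.992, 1.969, 1.93, 1.876, 1.807, 1.725, 1.628, 1.519, 1.398, 1.267, 1.125, 0.974, 0.816, 0.652, 0.482, 0.308, 0.133, -0.044, -0.221, -0.396, -0.567, -0.735, -0.896, -1.051, -1.197, -1.334, -1.46, -1.575, -1.678, -1.768, -1.843, -1.905, -1.951, -1.982, -1.998] (distinct, 3 d.p.).
−71·(-2*cos(pi/71)) / ((2)−(-2*cos(pi/71))) = 71*cos(pi/71)/(cos(pi/71) + 1) = ϑ(G).
Numerically 35.482618264.
Check 35 ≤ 71*cos(pi/71)/(cos(pi/71) + 1) ≤ 36: both strict.

71*cos(pi/71)/(cos(pi/71) + 1)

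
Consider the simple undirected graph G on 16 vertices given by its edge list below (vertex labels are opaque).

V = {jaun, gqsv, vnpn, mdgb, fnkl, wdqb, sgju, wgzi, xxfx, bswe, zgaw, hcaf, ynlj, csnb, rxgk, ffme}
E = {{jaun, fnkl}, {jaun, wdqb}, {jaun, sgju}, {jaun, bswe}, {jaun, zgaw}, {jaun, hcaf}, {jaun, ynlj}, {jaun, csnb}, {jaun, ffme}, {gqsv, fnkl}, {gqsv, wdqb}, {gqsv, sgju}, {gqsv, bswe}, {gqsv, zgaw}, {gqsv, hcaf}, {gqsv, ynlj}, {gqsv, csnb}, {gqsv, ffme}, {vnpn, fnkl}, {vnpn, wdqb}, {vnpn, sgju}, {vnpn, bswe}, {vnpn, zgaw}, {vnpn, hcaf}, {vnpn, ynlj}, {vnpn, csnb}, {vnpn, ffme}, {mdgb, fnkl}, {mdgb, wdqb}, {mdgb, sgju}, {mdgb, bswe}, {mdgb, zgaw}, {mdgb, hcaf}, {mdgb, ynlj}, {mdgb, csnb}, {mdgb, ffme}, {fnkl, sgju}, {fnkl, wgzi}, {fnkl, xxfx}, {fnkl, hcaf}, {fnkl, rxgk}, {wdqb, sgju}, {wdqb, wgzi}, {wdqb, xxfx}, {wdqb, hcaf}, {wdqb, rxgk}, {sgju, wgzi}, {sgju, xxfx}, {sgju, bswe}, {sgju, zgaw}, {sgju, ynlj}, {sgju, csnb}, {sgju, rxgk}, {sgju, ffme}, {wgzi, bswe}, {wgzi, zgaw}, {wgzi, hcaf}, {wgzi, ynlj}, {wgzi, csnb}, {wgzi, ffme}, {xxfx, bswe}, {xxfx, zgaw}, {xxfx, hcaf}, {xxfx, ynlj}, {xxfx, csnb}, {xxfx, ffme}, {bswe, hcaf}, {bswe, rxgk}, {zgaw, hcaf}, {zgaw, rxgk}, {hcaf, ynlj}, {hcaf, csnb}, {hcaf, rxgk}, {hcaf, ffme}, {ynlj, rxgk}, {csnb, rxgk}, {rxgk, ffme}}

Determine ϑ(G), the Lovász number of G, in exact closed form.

7

Vertex csnb has 9 neighbors: jaun, gqsv, vnpn, mdgb, sgju, wgzi, xxfx, hcaf, rxgk.
Vertex gqsv has 9 neighbors: fnkl, wdqb, sgju, bswe, zgaw, hcaf, ynlj, csnb, ffme.
N(mdgb) = {fnkl, wdqb, sgju, bswe, zgaw, hcaf, ynlj, csnb, ffme}, |N(mdgb)| = 9.
Vertex ynlj has 9 neighbors: jaun, gqsv, vnpn, mdgb, sgju, wgzi, xxfx, hcaf, rxgk.
Complete multipartite on [7, 7, 2]: sandwich collapses at ϑ=7.
≈ 7.000000 (to 6 d.p.).
Sandwich: α(G)=7 ≤ ϑ(G)=7 ≤ χ(Ḡ)=7 (collapsed).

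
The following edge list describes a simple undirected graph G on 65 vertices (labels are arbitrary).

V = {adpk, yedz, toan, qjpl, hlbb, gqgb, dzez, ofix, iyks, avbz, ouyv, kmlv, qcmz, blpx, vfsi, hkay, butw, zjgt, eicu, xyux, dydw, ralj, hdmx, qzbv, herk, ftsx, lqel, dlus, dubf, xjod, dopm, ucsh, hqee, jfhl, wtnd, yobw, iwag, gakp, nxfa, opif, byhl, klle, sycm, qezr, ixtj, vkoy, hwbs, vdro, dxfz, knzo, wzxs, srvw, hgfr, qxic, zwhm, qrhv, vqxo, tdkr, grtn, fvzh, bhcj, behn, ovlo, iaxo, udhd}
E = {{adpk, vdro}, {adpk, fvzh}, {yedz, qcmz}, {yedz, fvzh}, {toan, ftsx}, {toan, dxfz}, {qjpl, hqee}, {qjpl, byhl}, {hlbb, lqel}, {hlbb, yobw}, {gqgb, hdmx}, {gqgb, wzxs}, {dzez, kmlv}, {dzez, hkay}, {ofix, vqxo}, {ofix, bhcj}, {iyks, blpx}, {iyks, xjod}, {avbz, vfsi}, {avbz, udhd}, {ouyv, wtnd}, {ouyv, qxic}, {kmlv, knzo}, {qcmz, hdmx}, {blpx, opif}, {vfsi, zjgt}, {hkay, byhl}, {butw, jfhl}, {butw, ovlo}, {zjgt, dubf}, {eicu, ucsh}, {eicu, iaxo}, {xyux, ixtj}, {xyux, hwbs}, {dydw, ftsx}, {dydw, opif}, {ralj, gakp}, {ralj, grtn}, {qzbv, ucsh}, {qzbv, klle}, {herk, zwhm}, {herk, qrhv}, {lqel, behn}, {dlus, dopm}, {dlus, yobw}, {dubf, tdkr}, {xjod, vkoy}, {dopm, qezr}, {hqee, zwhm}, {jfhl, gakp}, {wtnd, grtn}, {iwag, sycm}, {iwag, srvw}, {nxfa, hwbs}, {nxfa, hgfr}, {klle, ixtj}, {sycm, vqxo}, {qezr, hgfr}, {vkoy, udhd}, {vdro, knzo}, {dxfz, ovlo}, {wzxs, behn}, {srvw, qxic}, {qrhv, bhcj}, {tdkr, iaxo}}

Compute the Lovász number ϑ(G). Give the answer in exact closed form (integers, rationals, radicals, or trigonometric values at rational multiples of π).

65*cos(pi/65)/(cos(pi/65) + 1)

Vertex sycm has 2 neighbors: iwag, vqxo.
N(wtnd) = {ouyv, grtn}, |N(wtnd)| = 2.
N(avbz) = {vfsi, udhd}, |N(avbz)| = 2.
N(blpx) = {iyks, opif}, |N(blpx)| = 2.
Every vertex has degree 2 (N=65); the odd cycle C_{65}.
spec(A) ≈ [2.0, 1.9907, 1.9627, 1.9165, 1.8523, 1.7709, 1.6729, 1.5593, 1.4312, 1.2897, 1.1361, 0.972, 0.7987, 0.618, 0.4316, 0.2411, 0.0483, -0.1449, -0.3367, -0.5254, -0.7092, -0.8864, -1.0553, -1.2143, -1.362, -1.497, -1.618, -1.7239, -1.8137, -1.8866, -1.9419, -1.979, -1.9977] (distinct, 4 d.p.).
Lovász: ϑ = −65(-2*cos(pi/65))/(2+-(-1)*2*cos(pi/65)) = 65*cos(pi/65)/(cos(pi/65) + 1).
ϑ(G) ≈ 32.481012600.
Check 32 ≤ 65*cos(pi/65)/(cos(pi/65) + 1) ≤ 33: both strict.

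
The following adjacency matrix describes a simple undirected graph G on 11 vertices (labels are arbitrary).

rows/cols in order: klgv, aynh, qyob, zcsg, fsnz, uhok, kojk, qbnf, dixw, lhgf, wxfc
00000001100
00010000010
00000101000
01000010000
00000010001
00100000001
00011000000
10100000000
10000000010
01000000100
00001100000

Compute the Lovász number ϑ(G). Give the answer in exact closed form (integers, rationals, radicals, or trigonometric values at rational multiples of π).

Vertex lhgf has 2 neighbors: aynh, dixw.
Vertex kojk has 2 neighbors: zcsg, fsnz.
Vertex zcsg has 2 neighbors: aynh, kojk.
N(qbnf) = {klgv, qyob}, |N(qbnf)| = 2.
11-vertex 2-regular graph: connected 2-regular on 11 ⇒ C_{11}.
A has 6 distinct eigenvalues ≈ [2.0, 1.682507, 0.83083, -0.28463, -1.309721, -1.918986].
Lovász (edge-transitive): ϑ = −11·(-2*cos(pi/11))/((2)−(-2*cos(pi/11))) = 11*cos(pi/11)/(cos(pi/11) + 1).
Numerically 5.3863029.
α=5, χ(Ḡ)=6; ϑ=11*cos(pi/11)/(cos(pi/11) + 1) lies between (both strict).

11*cos(pi/11)/(cos(pi/11) + 1)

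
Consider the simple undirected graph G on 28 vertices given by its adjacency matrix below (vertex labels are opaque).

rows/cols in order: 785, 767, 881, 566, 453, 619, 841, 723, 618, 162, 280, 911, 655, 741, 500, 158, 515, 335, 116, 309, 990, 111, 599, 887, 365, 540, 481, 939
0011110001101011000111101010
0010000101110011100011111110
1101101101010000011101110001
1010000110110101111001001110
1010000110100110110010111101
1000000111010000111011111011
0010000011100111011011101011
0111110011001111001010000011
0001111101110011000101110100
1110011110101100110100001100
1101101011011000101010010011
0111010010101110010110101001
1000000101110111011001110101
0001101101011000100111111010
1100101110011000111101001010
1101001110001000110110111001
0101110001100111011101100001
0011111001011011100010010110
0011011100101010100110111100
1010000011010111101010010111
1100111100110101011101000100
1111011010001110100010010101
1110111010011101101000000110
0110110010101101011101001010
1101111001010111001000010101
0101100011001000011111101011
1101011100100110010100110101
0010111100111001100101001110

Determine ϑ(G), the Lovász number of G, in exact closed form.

7

deg(158) = 15; N(158) = {785, 767, 566, 841, 723, 618, 655, 515, 335, 309, 990, 599, 887, 365, 939}.
deg(540) = 15; N(540) = {767, 566, 453, 618, 162, 655, 335, 116, 309, 990, 111, 599, 365, 481, 939}.
deg(741) = 15; N(741) = {566, 453, 841, 723, 162, 911, 655, 515, 309, 990, 111, 599, 887, 365, 481}.
Vertex 599 has 15 neighbors: 785, 767, 881, 453, 619, 841, 618, 911, 655, 741, 158, 515, 116, 540, 481.
Regular of degree 15 on 28 vertices: Kneser K(8,2) on C(8,2)=28 vertices.
A has 3 distinct eigenvalues ≈ [15.0, 1.0, -5.0].
With N=28: ϑ(G) = 28·(-1*(-5))/(15−(-5)) = 7.
Numerically 7.000000.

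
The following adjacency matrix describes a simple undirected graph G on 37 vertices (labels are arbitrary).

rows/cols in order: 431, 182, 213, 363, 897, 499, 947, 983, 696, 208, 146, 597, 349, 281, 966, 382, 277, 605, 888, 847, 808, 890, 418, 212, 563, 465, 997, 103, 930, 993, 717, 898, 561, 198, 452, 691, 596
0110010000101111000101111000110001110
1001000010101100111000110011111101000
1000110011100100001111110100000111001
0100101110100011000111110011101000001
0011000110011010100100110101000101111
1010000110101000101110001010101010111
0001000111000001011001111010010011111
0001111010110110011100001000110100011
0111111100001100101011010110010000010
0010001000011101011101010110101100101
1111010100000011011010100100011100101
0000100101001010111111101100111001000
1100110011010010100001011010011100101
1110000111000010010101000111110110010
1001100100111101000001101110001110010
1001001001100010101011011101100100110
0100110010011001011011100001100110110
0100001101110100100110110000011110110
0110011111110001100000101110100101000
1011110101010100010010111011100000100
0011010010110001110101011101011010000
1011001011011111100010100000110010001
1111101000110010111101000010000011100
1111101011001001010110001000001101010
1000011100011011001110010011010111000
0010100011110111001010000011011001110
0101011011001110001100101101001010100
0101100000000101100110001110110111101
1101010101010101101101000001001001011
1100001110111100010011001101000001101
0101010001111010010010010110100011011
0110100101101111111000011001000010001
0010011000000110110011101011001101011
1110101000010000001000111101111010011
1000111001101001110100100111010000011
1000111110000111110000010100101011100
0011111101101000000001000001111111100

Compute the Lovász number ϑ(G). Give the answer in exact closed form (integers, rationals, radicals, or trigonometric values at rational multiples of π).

sqrt(37)

deg(212) = 18; N(212) = {431, 182, 213, 363, 897, 947, 696, 208, 349, 382, 605, 847, 808, 563, 717, 898, 198, 691}.
Vertex 103 has 18 neighbors: 182, 363, 897, 281, 382, 277, 847, 808, 563, 465, 997, 930, 993, 898, 561, 198, 452, 596.
Vertex 363 has 18 neighbors: 182, 897, 947, 983, 696, 146, 966, 382, 847, 808, 890, 418, 212, 997, 103, 930, 717, 596.
N(897) = {213, 363, 983, 696, 597, 349, 966, 277, 847, 418, 212, 465, 103, 898, 198, 452, 691, 596}, |N(897)| = 18.
deg(v) = 18 for all v (|V|=37); strongly regular (37,18,8,9).
A has 3 distinct eigenvalues ≈ [18.0, 2.54138, -3.54138].
Lovász (edge-transitive): ϑ = −37·(-sqrt(37)/2 - 1/2)/((18)−(-sqrt(37)/2 - 1/2)) = sqrt(37).
= 6.0828… (decimal).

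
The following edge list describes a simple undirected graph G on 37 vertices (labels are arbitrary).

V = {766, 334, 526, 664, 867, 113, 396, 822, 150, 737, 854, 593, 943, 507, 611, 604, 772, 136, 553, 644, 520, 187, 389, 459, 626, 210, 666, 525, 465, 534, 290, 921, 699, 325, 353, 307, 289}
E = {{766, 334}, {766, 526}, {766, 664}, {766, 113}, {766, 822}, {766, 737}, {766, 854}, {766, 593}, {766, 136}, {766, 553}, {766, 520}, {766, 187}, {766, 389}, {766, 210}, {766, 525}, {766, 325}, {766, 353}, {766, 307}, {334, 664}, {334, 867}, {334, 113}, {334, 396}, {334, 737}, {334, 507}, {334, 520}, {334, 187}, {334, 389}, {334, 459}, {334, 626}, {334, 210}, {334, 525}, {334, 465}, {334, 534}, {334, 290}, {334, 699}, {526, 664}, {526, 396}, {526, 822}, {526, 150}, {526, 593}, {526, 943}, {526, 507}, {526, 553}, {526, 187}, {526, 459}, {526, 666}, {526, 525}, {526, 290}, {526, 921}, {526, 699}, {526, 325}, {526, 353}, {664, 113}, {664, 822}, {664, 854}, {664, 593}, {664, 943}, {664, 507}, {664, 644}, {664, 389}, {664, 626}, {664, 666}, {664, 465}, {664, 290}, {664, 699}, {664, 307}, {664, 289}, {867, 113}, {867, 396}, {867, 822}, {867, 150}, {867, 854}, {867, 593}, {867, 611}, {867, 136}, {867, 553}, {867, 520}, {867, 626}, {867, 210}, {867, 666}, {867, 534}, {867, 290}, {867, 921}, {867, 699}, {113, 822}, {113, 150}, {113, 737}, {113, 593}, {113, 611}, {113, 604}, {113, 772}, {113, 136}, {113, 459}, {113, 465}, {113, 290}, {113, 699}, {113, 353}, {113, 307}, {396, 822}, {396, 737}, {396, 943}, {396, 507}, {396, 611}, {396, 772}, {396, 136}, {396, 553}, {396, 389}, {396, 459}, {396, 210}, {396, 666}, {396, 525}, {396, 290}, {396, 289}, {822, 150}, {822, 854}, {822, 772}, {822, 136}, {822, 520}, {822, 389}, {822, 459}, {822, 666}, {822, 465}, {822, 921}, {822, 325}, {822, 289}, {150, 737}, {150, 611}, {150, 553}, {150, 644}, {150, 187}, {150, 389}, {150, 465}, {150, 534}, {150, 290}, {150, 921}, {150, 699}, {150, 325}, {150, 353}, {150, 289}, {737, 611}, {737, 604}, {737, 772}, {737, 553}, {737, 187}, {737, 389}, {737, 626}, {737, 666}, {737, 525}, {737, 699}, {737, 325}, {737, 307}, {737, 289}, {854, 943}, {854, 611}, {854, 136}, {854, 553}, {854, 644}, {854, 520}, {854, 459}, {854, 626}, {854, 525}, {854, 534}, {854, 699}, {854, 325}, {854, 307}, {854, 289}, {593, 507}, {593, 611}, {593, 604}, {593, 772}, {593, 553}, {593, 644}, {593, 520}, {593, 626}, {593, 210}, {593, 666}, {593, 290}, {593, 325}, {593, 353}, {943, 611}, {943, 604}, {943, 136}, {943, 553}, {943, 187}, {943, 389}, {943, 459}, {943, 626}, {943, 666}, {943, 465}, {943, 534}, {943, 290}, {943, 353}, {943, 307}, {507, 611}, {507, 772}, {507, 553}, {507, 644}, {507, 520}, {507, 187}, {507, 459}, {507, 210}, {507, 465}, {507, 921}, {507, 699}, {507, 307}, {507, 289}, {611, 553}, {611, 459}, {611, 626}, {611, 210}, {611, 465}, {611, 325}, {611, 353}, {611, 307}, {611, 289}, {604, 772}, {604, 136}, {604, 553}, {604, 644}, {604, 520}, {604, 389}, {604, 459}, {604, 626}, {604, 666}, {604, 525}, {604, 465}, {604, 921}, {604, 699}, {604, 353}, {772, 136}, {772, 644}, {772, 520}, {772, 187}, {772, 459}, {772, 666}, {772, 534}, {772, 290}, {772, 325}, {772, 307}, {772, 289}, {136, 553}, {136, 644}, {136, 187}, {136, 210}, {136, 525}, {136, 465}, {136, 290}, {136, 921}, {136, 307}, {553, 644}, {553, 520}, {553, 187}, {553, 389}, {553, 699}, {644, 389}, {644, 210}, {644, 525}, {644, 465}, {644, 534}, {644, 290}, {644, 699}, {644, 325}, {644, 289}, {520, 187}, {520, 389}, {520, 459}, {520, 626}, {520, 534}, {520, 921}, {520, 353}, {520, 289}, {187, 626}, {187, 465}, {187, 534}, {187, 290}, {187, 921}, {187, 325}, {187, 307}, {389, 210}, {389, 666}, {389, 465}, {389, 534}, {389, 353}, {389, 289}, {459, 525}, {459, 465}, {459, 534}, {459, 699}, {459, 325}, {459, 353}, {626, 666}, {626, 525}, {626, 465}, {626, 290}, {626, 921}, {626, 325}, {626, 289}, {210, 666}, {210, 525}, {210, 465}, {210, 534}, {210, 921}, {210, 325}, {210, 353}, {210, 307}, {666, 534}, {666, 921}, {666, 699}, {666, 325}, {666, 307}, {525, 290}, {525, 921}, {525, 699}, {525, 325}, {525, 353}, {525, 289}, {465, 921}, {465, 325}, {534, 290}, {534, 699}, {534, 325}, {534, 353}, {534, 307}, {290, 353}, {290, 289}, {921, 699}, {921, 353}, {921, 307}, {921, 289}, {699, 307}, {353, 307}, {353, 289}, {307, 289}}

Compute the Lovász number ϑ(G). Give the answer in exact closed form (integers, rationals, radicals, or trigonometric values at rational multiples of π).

sqrt(37)

deg(921) = 18; N(921) = {526, 867, 822, 150, 507, 604, 136, 520, 187, 626, 210, 666, 525, 465, 699, 353, 307, 289}.
Vertex 822 has 18 neighbors: 766, 526, 664, 867, 113, 396, 150, 854, 772, 136, 520, 389, 459, 666, 465, 921, 325, 289.
deg(290) = 18; N(290) = {334, 526, 664, 867, 113, 396, 150, 593, 943, 772, 136, 644, 187, 626, 525, 534, 353, 289}.
Vertex 459 has 18 neighbors: 334, 526, 113, 396, 822, 854, 943, 507, 611, 604, 772, 520, 525, 465, 534, 699, 325, 353.
G on 37 vertices is 18-regular; SR(37,18,8,9) — a Paley graph.
The 3 distinct eigenvalues: [18.0, 2.54138, -3.54138].
Lovász (edge-transitive): ϑ = −37·(-sqrt(37)/2 - 1/2)/((18)−(-sqrt(37)/2 - 1/2)) = sqrt(37).
≈ 6.0828 (to 4 d.p.).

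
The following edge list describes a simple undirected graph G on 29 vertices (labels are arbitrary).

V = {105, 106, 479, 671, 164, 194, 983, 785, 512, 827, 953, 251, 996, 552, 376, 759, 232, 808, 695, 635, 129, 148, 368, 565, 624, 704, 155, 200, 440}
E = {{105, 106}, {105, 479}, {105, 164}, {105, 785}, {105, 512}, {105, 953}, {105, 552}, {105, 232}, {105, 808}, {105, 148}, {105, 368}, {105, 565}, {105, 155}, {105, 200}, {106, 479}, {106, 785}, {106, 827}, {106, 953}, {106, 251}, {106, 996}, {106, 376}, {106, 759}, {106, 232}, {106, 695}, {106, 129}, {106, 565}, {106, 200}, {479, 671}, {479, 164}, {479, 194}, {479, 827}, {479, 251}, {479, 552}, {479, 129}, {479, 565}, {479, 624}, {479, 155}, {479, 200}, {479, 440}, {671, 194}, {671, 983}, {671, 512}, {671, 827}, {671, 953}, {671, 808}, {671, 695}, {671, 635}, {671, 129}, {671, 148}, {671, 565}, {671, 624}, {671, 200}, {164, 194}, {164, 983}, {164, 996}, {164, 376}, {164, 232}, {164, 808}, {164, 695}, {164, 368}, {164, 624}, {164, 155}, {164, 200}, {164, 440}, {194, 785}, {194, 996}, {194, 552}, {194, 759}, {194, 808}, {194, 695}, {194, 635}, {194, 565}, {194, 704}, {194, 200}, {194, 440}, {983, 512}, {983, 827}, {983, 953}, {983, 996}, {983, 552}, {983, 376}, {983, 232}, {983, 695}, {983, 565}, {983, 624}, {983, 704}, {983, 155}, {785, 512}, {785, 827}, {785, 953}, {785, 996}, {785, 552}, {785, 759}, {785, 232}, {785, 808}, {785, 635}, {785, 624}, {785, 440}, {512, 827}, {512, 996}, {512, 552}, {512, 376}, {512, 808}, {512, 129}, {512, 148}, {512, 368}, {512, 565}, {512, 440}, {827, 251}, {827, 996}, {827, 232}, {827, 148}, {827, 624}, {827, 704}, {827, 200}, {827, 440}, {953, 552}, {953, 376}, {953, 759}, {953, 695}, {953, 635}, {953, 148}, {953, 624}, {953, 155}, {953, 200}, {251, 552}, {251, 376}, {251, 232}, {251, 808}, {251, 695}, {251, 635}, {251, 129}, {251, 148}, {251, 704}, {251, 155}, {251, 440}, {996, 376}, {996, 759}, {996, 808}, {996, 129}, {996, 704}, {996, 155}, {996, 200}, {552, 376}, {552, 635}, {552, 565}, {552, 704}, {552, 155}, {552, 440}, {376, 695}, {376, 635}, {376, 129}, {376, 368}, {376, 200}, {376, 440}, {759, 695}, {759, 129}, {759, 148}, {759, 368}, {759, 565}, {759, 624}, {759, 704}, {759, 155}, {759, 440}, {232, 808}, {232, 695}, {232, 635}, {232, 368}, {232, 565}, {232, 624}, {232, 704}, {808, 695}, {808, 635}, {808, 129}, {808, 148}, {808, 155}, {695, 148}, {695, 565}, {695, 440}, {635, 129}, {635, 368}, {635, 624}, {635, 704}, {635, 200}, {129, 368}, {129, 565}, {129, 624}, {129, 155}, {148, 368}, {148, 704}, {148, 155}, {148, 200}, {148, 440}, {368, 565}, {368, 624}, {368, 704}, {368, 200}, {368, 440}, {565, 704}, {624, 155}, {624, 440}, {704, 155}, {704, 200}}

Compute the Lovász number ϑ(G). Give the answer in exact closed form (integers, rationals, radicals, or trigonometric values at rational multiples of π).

sqrt(29)

N(251) = {106, 479, 827, 552, 376, 232, 808, 695, 635, 129, 148, 704, 155, 440}, |N(251)| = 14.
N(552) = {105, 479, 194, 983, 785, 512, 953, 251, 376, 635, 565, 704, 155, 440}, |N(552)| = 14.
N(983) = {671, 164, 512, 827, 953, 996, 552, 376, 232, 695, 565, 624, 704, 155}, |N(983)| = 14.
deg(200) = 14; N(200) = {105, 106, 479, 671, 164, 194, 827, 953, 996, 376, 635, 148, 368, 704}.
G on 29 vertices is 14-regular; Paley(29): SR with (k,λ,μ)=(14,6,7).
spec(A) ≈ [14.0, 2.19258, -3.19258] (distinct, 5 d.p.).
λ_max=14, λ_min=-sqrt(29)/2 - 1/2; ϑ = −29·λ_min/(λ_max−λ_min) = sqrt(29).
≈ 5.385165 (to 6 d.p.).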